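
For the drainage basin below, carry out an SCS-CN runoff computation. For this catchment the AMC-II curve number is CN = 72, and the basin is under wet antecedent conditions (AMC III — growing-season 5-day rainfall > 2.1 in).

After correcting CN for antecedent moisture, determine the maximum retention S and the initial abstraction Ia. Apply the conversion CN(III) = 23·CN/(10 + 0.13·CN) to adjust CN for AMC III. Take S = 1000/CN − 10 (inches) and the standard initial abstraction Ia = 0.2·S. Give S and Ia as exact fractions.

S = 350/207 in ≈ 1.691 in; Ia = 70/207 in ≈ 0.338 in

Wet (AMC III): CN(III) = 23·72/(10 + 0.13·72) = 1656/(484/25) = 10350/121 ≈ 85.537
Retention S: 1000/CN − 10 with CN=85.537 → S = 350/207 ≈ 1.691 in
Ia = 0.2·(350/207) = 70/207 in ≈ 0.338 in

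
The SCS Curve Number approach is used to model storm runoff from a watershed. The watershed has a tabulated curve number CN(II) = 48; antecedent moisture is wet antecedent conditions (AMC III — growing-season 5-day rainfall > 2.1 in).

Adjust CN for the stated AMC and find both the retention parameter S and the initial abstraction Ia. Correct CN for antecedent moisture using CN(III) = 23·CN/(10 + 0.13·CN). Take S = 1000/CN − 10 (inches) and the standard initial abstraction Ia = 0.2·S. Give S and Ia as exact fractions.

S = 325/69 in ≈ 4.710 in; Ia = 65/69 in ≈ 0.942 in

Adjust CN=48 to AMC III: 23·48/(10 + 0.13·48) → 1104 ÷ (406/25) = 13800/203 ≈ 67.980
S = 1000/(13800/203) − 10 = 325/69 in ≈ 4.710 in
Ia = 0.2·(325/69) = 65/69 in ≈ 0.942 in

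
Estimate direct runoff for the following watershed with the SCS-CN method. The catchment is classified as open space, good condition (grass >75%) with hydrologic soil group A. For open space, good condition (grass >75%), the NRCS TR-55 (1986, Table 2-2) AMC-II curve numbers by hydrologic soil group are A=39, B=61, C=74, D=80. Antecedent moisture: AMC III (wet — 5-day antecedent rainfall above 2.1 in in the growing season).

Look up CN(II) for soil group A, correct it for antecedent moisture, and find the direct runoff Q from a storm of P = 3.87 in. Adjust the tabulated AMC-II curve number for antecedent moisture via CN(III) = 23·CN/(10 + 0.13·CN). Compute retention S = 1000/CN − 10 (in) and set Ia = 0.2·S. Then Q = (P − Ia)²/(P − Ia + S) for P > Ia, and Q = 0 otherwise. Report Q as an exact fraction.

Q = 50687569321/74911968300 in ≈ 0.677 in

NRCS table: open space, good condition (grass >75%), soil group A → CN(II) = 39
Adjust CN=39 to AMC III: 23·39/(10 + 0.13·39) → 897 ÷ (1507/100) = 89700/1507 ≈ 59.522
Retention S: 1000/CN − 10 with CN=59.522 → S = 6100/897 ≈ 6.800 in
Ia = 0.2S: 0.2·6.800 = 1.360 in (exactly 1220/897)
Since P=3.870 > Ia=1.360: effective rainfall P−Ia = 225139/89700 in
Q = (225139/89700)²/((225139/89700) + 6100/897) = (50687569321/8046090000)/(835139/89700) = 50687569321/74911968300 in ≈ 0.677 in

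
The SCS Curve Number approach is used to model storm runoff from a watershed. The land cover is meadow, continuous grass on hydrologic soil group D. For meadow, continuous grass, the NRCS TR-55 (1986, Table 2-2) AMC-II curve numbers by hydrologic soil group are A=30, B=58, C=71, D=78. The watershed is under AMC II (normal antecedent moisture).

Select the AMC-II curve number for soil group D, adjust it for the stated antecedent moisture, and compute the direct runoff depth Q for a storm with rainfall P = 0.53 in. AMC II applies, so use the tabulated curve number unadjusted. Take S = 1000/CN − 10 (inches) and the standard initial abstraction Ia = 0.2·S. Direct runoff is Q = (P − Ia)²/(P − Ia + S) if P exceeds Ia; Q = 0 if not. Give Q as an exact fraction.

NRCS table: meadow, continuous grass, soil group D → CN(II) = 78
CN(II) = 78; AMC II needs no correction.
S = 1000/78 − 10 = 110/39 in ≈ 2.821 in
Ia = 0.2·(110/39) = 22/39 in ≈ 0.564 in
P = 0.530 ≤ Ia = 0.564 in: entire storm abstracted, Q = 0.

Q = 0 in ≈ 0.000 in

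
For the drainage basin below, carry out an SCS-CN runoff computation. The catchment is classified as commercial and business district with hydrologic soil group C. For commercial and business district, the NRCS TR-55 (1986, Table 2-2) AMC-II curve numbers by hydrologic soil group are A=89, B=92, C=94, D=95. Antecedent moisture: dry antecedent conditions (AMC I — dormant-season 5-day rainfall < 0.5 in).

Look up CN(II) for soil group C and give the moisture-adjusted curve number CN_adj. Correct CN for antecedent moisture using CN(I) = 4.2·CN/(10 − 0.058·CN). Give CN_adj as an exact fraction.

NRCS table: commercial and business district, soil group C → CN(II) = 94
Adjust CN=94 to AMC I: 4.2·94/(10 − 0.058·94) → (1974/5) ÷ (1137/250) = 32900/379 ≈ 86.807

CN_adj = 32900/379 ≈ 86.807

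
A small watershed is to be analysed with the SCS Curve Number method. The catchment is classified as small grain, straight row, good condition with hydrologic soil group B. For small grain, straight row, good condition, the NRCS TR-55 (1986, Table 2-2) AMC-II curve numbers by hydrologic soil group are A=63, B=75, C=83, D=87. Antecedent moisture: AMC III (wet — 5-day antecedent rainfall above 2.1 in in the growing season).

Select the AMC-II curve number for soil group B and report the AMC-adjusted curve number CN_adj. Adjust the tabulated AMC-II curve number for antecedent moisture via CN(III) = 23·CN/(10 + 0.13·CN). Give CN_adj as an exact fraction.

CN_adj = 6900/79 ≈ 87.342

NRCS table: small grain, straight row, good condition, soil group B → CN(II) = 75
Adjust CN=75 to AMC III: 23·75/(10 + 0.13·75) → 1725 ÷ (79/4) = 6900/79 ≈ 87.342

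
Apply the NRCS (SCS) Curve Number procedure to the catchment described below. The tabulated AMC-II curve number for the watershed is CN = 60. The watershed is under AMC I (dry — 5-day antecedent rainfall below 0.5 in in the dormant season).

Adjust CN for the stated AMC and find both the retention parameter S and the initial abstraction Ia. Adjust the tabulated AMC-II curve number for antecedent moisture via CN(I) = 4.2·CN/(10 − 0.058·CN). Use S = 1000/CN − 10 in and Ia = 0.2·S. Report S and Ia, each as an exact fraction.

Dry (AMC I): CN(I) = 4.2·60/(10 − 0.058·60) = 252/(163/25) = 6300/163 ≈ 38.650
Retention S: 1000/CN − 10 with CN=38.650 → S = 1000/63 ≈ 15.873 in
Ia = 0.2S: 0.2·15.873 = 3.175 in (exactly 200/63)

S = 1000/63 in ≈ 15.873 in; Ia = 200/63 in ≈ 3.175 in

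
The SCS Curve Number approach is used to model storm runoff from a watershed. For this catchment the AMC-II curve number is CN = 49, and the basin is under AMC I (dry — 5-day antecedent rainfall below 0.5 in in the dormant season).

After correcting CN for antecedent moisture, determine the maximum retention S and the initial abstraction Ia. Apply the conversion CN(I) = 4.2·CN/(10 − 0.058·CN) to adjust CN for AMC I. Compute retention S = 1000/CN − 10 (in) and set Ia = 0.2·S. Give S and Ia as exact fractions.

Adjust CN=49 to AMC I: 4.2·49/(10 − 0.058·49) → (1029/5) ÷ (3579/500) = 34300/1193 ≈ 28.751
Retention S: 1000/CN − 10 with CN=28.751 → S = 8500/343 ≈ 24.781 in
Ia = 0.2S: 0.2·24.781 = 4.956 in (exactly 1700/343)

S = 8500/343 in ≈ 24.781 in; Ia = 1700/343 in ≈ 4.956 in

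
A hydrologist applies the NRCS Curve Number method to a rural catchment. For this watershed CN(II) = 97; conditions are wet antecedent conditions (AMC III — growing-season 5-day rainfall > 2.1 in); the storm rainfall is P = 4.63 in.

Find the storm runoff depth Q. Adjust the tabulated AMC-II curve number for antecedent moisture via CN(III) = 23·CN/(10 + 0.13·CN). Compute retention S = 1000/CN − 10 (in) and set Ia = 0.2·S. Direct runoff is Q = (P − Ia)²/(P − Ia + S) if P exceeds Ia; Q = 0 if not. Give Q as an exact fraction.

Q = 1054632464209/235806214300 in ≈ 4.472 in

CN(III) from CN(II)=97: (23·97)/(10 + 0.13·97) = 223100/2261 ≈ 98.673
S = 1000/(223100/2261) − 10 = 300/2231 in ≈ 0.134 in
Ia = 0.2S: 0.2·0.134 = 0.027 in (exactly 60/2231)
Since P=4.630 > Ia=0.027: effective rainfall P−Ia = 1026953/223100 in
Runoff Q = (P−Ia)²/(P−Ia+S) = (4.603)²/(4.603+0.134) = 1054632464209/235806214300 ≈ 4.472 in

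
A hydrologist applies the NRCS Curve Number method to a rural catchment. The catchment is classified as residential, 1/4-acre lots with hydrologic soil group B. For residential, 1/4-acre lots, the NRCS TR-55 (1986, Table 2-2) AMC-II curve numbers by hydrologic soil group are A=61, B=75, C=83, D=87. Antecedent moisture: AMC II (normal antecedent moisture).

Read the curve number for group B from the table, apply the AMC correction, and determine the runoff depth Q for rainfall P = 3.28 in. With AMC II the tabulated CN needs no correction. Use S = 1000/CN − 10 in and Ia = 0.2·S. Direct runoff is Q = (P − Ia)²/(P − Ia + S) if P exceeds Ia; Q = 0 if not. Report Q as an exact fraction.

NRCS table: residential, 1/4-acre lots, soil group B → CN(II) = 75
Average conditions: CN = 75 (no AMC adjustment).
Max retention: S = 1000/75 − 10 = 10/3 in (≈ 3.333 in)
Initial abstraction Ia = S/5 = (10/3)/5 = 2/3 ≈ 0.667 in
P − Ia = 3.280 − 0.667 = 196/75 ≈ 2.613 in (> 0, runoff occurs)
Runoff Q = (P−Ia)²/(P−Ia+S) = (2.613)²/(2.613+3.333) = 19208/16725 ≈ 1.148 in

Q = 19208/16725 in ≈ 1.148 in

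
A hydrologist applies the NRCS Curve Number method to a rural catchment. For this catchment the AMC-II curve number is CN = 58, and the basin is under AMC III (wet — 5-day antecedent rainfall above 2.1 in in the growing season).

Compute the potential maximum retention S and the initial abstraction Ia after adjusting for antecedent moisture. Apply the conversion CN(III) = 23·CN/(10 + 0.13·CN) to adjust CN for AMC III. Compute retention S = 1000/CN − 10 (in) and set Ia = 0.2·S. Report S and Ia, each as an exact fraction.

Adjust CN=58 to AMC III: 23·58/(10 + 0.13·58) → 1334 ÷ (877/50) = 66700/877 ≈ 76.055
Max retention: S = 1000/(66700/877) − 10 = 2100/667 in (≈ 3.148 in)
Initial abstraction Ia = S/5 = (2100/667)/5 = 420/667 ≈ 0.630 in

S = 2100/667 in ≈ 3.148 in; Ia = 420/667 in ≈ 0.630 in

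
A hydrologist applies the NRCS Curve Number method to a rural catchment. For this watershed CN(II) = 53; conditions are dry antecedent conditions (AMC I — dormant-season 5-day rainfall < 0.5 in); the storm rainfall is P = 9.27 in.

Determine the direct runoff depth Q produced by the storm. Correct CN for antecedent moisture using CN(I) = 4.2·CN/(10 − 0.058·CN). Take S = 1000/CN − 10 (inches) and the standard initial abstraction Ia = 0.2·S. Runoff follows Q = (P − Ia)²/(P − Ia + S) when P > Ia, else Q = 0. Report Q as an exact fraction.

Q = 315564186001/324077886300 in ≈ 0.974 in

CN(I) from CN(II)=53: (4.2·53)/(10 − 0.058·53) = 111300/3463 ≈ 32.140
Max retention: S = 1000/(111300/3463) − 10 = 23500/1113 in (≈ 21.114 in)
Ia = 0.2S: 0.2·21.114 = 4.223 in (exactly 4700/1113)
Since P=9.270 > Ia=4.223: effective rainfall P−Ia = 561751/111300 in
Q: (561751/111300)² ÷ (2911751/111300) = 315564186001/324077886300 in (≈ 0.974 in)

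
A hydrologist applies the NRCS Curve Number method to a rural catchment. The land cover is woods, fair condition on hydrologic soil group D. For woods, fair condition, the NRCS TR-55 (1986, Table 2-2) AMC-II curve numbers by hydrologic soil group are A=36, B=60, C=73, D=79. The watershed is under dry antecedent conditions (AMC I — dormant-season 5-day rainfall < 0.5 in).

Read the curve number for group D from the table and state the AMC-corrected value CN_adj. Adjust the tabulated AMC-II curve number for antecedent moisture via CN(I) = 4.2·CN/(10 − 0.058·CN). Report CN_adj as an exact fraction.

CN_adj = 7900/129 ≈ 61.240

NRCS table: woods, fair condition, soil group D → CN(II) = 79
Adjust CN=79 to AMC I: 4.2·79/(10 − 0.058·79) → (1659/5) ÷ (2709/500) = 7900/129 ≈ 61.240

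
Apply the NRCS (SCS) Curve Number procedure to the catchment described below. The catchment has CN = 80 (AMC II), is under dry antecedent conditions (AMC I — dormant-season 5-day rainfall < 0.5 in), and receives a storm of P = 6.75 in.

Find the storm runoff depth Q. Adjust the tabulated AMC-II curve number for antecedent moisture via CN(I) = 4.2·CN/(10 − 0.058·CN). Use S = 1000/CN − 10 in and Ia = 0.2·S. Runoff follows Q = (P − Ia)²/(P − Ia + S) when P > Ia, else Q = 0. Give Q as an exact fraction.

CN(I) from CN(II)=80: (4.2·80)/(10 − 0.058·80) = 4200/67 ≈ 62.687
S = 1000/(4200/67) − 10 = 125/21 in ≈ 5.952 in
Ia = 0.2·(125/21) = 25/21 in ≈ 1.190 in
P − Ia = 6.750 − 1.190 = 467/84 ≈ 5.560 in (> 0, runoff occurs)
Q: (467/84)² ÷ (967/84) = 218089/81228 in (≈ 2.685 in)

Q = 218089/81228 in ≈ 2.685 in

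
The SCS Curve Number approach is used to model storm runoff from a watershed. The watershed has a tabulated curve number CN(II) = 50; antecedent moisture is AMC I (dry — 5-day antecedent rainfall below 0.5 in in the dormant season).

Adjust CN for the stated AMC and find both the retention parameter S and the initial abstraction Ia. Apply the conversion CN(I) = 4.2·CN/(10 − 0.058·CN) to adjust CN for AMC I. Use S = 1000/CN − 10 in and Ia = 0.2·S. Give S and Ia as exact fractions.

S = 500/21 in ≈ 23.810 in; Ia = 100/21 in ≈ 4.762 in

Dry (AMC I): CN(I) = 4.2·50/(10 − 0.058·50) = 210/(71/10) = 2100/71 ≈ 29.577
S = 1000/(2100/71) − 10 = 500/21 in ≈ 23.810 in
Ia = 0.2S: 0.2·23.810 = 4.762 in (exactly 100/21)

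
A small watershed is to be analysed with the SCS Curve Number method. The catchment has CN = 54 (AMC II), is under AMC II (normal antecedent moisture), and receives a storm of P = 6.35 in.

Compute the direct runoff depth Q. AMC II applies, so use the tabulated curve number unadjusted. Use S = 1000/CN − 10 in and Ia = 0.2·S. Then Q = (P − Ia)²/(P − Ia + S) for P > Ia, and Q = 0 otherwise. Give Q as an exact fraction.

Q = 6295081/3838860 in ≈ 1.640 in

CN(II) = 54; AMC II needs no correction.
Max retention: S = 1000/54 − 10 = 230/27 in (≈ 8.519 in)
Ia = 0.2S: 0.2·8.519 = 1.704 in (exactly 46/27)
Since P=6.350 > Ia=1.704: effective rainfall P−Ia = 2509/540 in
Q = (2509/540)²/((2509/540) + 230/27) = (6295081/291600)/(7109/540) = 6295081/3838860 in ≈ 1.640 in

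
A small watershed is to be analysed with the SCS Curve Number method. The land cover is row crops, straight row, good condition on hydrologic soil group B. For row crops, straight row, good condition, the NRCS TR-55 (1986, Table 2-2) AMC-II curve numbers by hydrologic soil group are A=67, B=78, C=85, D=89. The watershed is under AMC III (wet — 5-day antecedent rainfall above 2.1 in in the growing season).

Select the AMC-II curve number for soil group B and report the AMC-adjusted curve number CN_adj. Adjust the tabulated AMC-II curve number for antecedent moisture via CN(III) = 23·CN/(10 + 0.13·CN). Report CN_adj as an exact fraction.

NRCS table: row crops, straight row, good condition, soil group B → CN(II) = 78
Wet (AMC III): CN(III) = 23·78/(10 + 0.13·78) = 1794/(1007/50) = 89700/1007 ≈ 89.076

CN_adj = 89700/1007 ≈ 89.076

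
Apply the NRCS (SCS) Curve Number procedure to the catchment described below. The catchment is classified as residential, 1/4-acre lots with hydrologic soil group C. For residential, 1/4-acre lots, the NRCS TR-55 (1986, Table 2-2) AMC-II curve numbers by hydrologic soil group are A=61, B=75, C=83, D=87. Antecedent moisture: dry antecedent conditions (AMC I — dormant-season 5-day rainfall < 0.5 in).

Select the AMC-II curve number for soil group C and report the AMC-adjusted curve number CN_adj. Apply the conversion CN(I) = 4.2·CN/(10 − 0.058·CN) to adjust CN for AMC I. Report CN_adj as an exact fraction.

CN_adj = 174300/2593 ≈ 67.219

NRCS table: residential, 1/4-acre lots, soil group C → CN(II) = 83
CN(I) from CN(II)=83: (4.2·83)/(10 − 0.058·83) = 174300/2593 ≈ 67.219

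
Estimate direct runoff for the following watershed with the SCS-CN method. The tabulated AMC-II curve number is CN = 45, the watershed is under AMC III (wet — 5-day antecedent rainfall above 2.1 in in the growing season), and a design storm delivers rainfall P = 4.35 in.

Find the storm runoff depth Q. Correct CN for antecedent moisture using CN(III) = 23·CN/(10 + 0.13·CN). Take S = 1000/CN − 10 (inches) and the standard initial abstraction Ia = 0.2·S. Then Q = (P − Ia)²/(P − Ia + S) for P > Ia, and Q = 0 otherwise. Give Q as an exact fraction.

Q = 185204881/147421260 in ≈ 1.256 in

Wet (AMC III): CN(III) = 23·45/(10 + 0.13·45) = 1035/(317/20) = 20700/317 ≈ 65.300
Retention S: 1000/CN − 10 with CN=65.300 → S = 1100/207 ≈ 5.314 in
Initial abstraction Ia = S/5 = (1100/207)/5 = 220/207 ≈ 1.063 in
Excess rainfall: 4.350 − 1.063 = 3.287 in; P > Ia so Q > 0
Runoff Q = (P−Ia)²/(P−Ia+S) = (3.287)²/(3.287+5.314) = 185204881/147421260 ≈ 1.256 in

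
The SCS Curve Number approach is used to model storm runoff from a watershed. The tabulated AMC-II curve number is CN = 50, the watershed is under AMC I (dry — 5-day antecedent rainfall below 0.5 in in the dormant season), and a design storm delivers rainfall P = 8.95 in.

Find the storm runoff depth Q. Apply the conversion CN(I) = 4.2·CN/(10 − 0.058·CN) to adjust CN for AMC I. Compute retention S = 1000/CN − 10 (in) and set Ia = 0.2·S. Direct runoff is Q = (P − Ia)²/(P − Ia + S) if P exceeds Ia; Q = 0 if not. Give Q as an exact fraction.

CN(I) from CN(II)=50: (4.2·50)/(10 − 0.058·50) = 2100/71 ≈ 29.577
Max retention: S = 1000/(2100/71) − 10 = 500/21 in (≈ 23.810 in)
Initial abstraction Ia = S/5 = (500/21)/5 = 100/21 ≈ 4.762 in
Since P=8.950 > Ia=4.762: effective rainfall P−Ia = 1759/420 in
Runoff Q = (P−Ia)²/(P−Ia+S) = (4.188)²/(4.188+23.810) = 3094081/4938780 ≈ 0.626 in

Q = 3094081/4938780 in ≈ 0.626 in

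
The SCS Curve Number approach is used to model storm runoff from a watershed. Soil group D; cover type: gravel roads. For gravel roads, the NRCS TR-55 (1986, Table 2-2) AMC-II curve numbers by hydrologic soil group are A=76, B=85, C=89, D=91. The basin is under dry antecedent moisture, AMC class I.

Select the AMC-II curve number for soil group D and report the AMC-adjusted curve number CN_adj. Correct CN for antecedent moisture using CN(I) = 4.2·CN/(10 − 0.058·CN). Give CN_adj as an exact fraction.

CN_adj = 63700/787 ≈ 80.940

NRCS table: gravel roads, soil group D → CN(II) = 91
Adjust CN=91 to AMC I: 4.2·91/(10 − 0.058·91) → (1911/5) ÷ (2361/500) = 63700/787 ≈ 80.940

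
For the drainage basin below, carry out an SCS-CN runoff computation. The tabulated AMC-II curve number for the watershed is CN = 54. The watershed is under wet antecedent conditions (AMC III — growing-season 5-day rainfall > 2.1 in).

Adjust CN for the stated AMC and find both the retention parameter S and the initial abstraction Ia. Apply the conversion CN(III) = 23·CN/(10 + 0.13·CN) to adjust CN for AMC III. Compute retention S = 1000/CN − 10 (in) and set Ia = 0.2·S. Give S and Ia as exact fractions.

CN(III) from CN(II)=54: (23·54)/(10 + 0.13·54) = 2700/37 ≈ 72.973
Max retention: S = 1000/(2700/37) − 10 = 100/27 in (≈ 3.704 in)
Ia = 0.2S: 0.2·3.704 = 0.741 in (exactly 20/27)

S = 100/27 in ≈ 3.704 in; Ia = 20/27 in ≈ 0.741 in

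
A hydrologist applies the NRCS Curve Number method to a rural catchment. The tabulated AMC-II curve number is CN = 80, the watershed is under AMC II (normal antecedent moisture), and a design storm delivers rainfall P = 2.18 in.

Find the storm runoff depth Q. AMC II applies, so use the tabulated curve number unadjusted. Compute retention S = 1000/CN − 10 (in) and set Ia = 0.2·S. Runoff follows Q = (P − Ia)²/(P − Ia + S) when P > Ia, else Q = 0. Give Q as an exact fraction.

CN(II) = 80; AMC II needs no correction.
Max retention: S = 1000/80 − 10 = 5/2 in (≈ 2.500 in)
Initial abstraction Ia = S/5 = (5/2)/5 = 1/2 ≈ 0.500 in
Excess rainfall: 2.180 − 0.500 = 1.680 in; P > Ia so Q > 0
Q = (42/25)²/((42/25) + 5/2) = (1764/625)/(209/50) = 3528/5225 in ≈ 0.675 in

Q = 3528/5225 in ≈ 0.675 in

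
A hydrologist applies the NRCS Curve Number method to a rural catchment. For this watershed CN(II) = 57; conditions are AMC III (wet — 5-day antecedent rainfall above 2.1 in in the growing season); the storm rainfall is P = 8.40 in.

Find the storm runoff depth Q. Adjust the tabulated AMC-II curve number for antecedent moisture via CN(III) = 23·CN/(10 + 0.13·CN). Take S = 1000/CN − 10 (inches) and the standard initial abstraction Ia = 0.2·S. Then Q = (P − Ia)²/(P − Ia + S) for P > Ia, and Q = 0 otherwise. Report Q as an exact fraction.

Wet (AMC III): CN(III) = 23·57/(10 + 0.13·57) = 1311/(1741/100) = 131100/1741 ≈ 75.302
Max retention: S = 1000/(131100/1741) − 10 = 4300/1311 in (≈ 3.280 in)
Ia = 0.2·(4300/1311) = 860/1311 in ≈ 0.656 in
Excess rainfall: 8.400 − 0.656 = 7.744 in; P > Ia so Q > 0
Q: (50762/6555)² ÷ (72262/6555) = 1288390322/236838705 in (≈ 5.440 in)

Q = 1288390322/236838705 in ≈ 5.440 in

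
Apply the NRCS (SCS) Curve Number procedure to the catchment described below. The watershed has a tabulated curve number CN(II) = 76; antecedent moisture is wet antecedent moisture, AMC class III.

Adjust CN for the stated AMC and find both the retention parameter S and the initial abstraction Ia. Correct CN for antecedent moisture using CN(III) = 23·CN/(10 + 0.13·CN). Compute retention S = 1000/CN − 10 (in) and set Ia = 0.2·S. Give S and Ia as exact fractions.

S = 600/437 in ≈ 1.373 in; Ia = 120/437 in ≈ 0.275 in

Adjust CN=76 to AMC III: 23·76/(10 + 0.13·76) → 1748 ÷ (497/25) = 43700/497 ≈ 87.928
Max retention: S = 1000/(43700/497) − 10 = 600/437 in (≈ 1.373 in)
Initial abstraction Ia = S/5 = (600/437)/5 = 120/437 ≈ 0.275 in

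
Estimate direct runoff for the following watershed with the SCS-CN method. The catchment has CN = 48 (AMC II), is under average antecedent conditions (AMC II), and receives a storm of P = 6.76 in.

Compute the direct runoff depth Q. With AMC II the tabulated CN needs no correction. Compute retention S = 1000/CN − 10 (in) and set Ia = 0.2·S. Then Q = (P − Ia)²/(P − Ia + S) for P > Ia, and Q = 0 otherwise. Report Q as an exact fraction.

Average conditions: CN = 48 (no AMC adjustment).
Retention S: 1000/CN − 10 with CN=48.000 → S = 65/6 ≈ 10.833 in
Initial abstraction Ia = S/5 = (65/6)/5 = 13/6 ≈ 2.167 in
Excess rainfall: 6.760 − 2.167 = 4.593 in; P > Ia so Q > 0
Q: (689/150)² ÷ (1157/75) = 36517/26700 in (≈ 1.368 in)

Q = 36517/26700 in ≈ 1.368 in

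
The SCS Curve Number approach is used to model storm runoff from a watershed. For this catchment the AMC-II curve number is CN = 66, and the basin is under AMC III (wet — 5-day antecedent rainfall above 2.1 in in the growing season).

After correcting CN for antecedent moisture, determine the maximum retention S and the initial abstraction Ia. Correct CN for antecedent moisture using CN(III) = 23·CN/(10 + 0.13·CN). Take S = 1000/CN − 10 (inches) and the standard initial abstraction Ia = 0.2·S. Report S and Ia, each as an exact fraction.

S = 1700/759 in ≈ 2.240 in; Ia = 340/759 in ≈ 0.448 in

Adjust CN=66 to AMC III: 23·66/(10 + 0.13·66) → 1518 ÷ (929/50) = 75900/929 ≈ 81.701
Retention S: 1000/CN − 10 with CN=81.701 → S = 1700/759 ≈ 2.240 in
Ia = 0.2S: 0.2·2.240 = 0.448 in (exactly 340/759)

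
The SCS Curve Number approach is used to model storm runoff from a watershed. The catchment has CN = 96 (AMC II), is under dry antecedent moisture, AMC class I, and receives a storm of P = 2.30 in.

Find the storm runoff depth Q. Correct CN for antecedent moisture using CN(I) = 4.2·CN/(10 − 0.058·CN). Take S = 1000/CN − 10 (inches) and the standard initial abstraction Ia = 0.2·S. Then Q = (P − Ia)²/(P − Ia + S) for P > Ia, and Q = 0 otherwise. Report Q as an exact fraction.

Q = 876488/613935 in ≈ 1.428 in

CN(I) from CN(II)=96: (4.2·96)/(10 − 0.058·96) = 25200/277 ≈ 90.975
S = 1000/(25200/277) − 10 = 125/126 in ≈ 0.992 in
Initial abstraction Ia = S/5 = (125/126)/5 = 25/126 ≈ 0.198 in
Excess rainfall: 2.300 − 0.198 = 2.102 in; P > Ia so Q > 0
Q: (662/315)² ÷ (1949/630) = 876488/613935 in (≈ 1.428 in)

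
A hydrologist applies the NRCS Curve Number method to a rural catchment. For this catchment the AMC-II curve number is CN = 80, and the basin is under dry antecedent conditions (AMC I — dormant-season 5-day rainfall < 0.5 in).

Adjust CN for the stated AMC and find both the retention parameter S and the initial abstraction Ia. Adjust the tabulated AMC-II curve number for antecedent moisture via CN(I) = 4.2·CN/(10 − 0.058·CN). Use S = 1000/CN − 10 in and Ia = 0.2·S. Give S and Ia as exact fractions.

S = 125/21 in ≈ 5.952 in; Ia = 25/21 in ≈ 1.190 in

Adjust CN=80 to AMC I: 4.2·80/(10 − 0.058·80) → 336 ÷ (134/25) = 4200/67 ≈ 62.687
Max retention: S = 1000/(4200/67) − 10 = 125/21 in (≈ 5.952 in)
Ia = 0.2·(125/21) = 25/21 in ≈ 1.190 in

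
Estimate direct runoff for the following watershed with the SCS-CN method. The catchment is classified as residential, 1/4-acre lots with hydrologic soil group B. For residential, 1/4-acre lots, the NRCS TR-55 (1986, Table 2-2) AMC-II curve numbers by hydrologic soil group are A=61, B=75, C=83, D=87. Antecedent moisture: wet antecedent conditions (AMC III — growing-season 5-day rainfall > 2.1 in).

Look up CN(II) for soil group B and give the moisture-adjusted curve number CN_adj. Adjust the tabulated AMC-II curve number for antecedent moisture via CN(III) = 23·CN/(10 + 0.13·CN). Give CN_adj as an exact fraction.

CN_adj = 6900/79 ≈ 87.342

NRCS table: residential, 1/4-acre lots, soil group B → CN(II) = 75
Adjust CN=75 to AMC III: 23·75/(10 + 0.13·75) → 1725 ÷ (79/4) = 6900/79 ≈ 87.342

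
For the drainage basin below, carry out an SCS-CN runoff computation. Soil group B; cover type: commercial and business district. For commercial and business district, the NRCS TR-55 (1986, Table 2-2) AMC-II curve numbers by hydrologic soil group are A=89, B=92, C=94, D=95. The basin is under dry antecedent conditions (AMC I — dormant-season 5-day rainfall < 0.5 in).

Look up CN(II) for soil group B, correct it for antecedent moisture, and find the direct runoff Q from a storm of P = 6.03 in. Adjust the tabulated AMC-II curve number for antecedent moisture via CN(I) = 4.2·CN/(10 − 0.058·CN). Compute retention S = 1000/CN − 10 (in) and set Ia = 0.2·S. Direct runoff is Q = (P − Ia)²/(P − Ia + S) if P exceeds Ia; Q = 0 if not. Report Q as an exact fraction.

Q = 73576020001/17931326700 in ≈ 4.103 in

NRCS table: commercial and business district, soil group B → CN(II) = 92
Dry (AMC I): CN(I) = 4.2·92/(10 − 0.058·92) = (1932/5)/(583/125) = 48300/583 ≈ 82.847
S = 1000/(48300/583) − 10 = 1000/483 in ≈ 2.070 in
Ia = 0.2·(1000/483) = 200/483 in ≈ 0.414 in
Since P=6.030 > Ia=0.414: effective rainfall P−Ia = 271249/48300 in
Q: (271249/48300)² ÷ (371249/48300) = 73576020001/17931326700 in (≈ 4.103 in)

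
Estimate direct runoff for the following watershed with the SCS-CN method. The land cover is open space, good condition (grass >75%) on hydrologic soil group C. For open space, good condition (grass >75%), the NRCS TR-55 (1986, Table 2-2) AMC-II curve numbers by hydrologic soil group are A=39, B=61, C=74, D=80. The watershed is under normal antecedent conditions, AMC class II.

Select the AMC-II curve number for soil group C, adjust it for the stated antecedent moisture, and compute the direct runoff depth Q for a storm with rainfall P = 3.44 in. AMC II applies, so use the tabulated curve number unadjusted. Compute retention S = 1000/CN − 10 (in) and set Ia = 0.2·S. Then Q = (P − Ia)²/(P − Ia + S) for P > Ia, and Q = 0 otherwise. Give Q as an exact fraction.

NRCS table: open space, good condition (grass >75%), soil group C → CN(II) = 74
Average conditions: CN = 74 (no AMC adjustment).
Max retention: S = 1000/74 − 10 = 130/37 in (≈ 3.514 in)
Ia = 0.2S: 0.2·3.514 = 0.703 in (exactly 26/37)
Excess rainfall: 3.440 − 0.703 = 2.737 in; P > Ia so Q > 0
Runoff Q = (P−Ia)²/(P−Ia+S) = (2.737)²/(2.737+3.514) = 3205512/2674175 ≈ 1.199 in

Q = 3205512/2674175 in ≈ 1.199 in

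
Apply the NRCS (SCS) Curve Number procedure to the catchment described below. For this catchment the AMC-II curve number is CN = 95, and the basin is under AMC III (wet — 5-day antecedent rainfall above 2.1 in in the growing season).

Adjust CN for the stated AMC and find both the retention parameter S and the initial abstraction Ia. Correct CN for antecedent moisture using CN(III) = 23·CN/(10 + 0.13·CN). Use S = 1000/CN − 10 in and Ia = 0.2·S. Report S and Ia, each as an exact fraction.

Adjust CN=95 to AMC III: 23·95/(10 + 0.13·95) → 2185 ÷ (447/20) = 43700/447 ≈ 97.763
Max retention: S = 1000/(43700/447) − 10 = 100/437 in (≈ 0.229 in)
Ia = 0.2S: 0.2·0.229 = 0.046 in (exactly 20/437)

S = 100/437 in ≈ 0.229 in; Ia = 20/437 in ≈ 0.046 in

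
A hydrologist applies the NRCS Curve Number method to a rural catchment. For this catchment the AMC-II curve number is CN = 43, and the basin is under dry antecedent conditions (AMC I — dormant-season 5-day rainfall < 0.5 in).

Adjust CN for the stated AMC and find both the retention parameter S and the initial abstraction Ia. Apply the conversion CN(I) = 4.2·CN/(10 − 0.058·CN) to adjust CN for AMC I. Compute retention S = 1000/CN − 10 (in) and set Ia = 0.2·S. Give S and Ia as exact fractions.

S = 9500/301 in ≈ 31.561 in; Ia = 1900/301 in ≈ 6.312 in

CN(I) from CN(II)=43: (4.2·43)/(10 − 0.058·43) = 30100/1251 ≈ 24.061
S = 1000/(30100/1251) − 10 = 9500/301 in ≈ 31.561 in
Initial abstraction Ia = S/5 = (9500/301)/5 = 1900/301 ≈ 6.312 in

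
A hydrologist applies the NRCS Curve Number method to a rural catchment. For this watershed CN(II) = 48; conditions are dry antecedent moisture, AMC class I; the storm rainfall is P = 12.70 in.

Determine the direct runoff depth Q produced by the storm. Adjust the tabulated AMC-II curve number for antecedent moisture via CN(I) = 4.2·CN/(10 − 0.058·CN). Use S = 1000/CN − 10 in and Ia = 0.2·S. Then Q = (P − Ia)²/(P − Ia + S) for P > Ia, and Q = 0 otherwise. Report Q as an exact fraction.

Q = 22572001/13230630 in ≈ 1.706 in

Adjust CN=48 to AMC I: 4.2·48/(10 − 0.058·48) → (1008/5) ÷ (902/125) = 12600/451 ≈ 27.938
S = 1000/(12600/451) − 10 = 1625/63 in ≈ 25.794 in
Initial abstraction Ia = S/5 = (1625/63)/5 = 325/63 ≈ 5.159 in
Excess rainfall: 12.700 − 5.159 = 7.541 in; P > Ia so Q > 0
Runoff Q = (P−Ia)²/(P−Ia+S) = (7.541)²/(7.541+25.794) = 22572001/13230630 ≈ 1.706 in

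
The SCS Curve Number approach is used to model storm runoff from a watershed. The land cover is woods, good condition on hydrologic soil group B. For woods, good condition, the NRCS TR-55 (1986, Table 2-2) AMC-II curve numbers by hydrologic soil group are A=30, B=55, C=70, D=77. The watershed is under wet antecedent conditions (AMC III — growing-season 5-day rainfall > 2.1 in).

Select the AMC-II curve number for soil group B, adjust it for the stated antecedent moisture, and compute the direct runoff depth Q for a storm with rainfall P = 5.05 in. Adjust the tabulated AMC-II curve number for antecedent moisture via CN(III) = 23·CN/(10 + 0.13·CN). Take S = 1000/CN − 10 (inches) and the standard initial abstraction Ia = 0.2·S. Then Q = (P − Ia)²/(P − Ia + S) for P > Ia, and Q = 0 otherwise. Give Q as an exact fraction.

NRCS table: woods, good condition, soil group B → CN(II) = 55
Wet (AMC III): CN(III) = 23·55/(10 + 0.13·55) = 1265/(343/20) = 25300/343 ≈ 73.761
Retention S: 1000/CN − 10 with CN=73.761 → S = 900/253 ≈ 3.557 in
Ia = 0.2·(900/253) = 180/253 in ≈ 0.711 in
Excess rainfall: 5.050 − 0.711 = 4.339 in; P > Ia so Q > 0
Runoff Q = (P−Ia)²/(P−Ia+S) = (4.339)²/(4.339+3.557) = 481934209/202162180 ≈ 2.384 in

Q = 481934209/202162180 in ≈ 2.384 in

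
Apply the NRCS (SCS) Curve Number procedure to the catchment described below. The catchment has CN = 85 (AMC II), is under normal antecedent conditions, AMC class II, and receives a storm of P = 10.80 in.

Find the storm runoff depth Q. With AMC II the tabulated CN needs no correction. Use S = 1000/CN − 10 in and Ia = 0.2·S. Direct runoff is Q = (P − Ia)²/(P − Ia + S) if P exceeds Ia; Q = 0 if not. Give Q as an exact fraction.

CN(II) = 85; AMC II needs no correction.
Max retention: S = 1000/85 − 10 = 30/17 in (≈ 1.765 in)
Ia = 0.2·(30/17) = 6/17 in ≈ 0.353 in
Since P=10.800 > Ia=0.353: effective rainfall P−Ia = 888/85 in
Q = (888/85)²/((888/85) + 30/17) = (788544/7225)/(1038/85) = 131424/14705 in ≈ 8.937 in

Q = 131424/14705 in ≈ 8.937 in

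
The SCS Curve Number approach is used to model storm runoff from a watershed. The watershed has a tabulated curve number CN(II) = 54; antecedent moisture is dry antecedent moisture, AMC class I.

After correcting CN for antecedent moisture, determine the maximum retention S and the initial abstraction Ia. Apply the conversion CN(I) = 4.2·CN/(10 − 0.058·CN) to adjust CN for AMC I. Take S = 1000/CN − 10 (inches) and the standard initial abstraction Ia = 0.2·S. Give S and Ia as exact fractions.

CN(I) from CN(II)=54: (4.2·54)/(10 − 0.058·54) = 56700/1717 ≈ 33.023
Retention S: 1000/CN − 10 with CN=33.023 → S = 11500/567 ≈ 20.282 in
Initial abstraction Ia = S/5 = (11500/567)/5 = 2300/567 ≈ 4.056 in

S = 11500/567 in ≈ 20.282 in; Ia = 2300/567 in ≈ 4.056 in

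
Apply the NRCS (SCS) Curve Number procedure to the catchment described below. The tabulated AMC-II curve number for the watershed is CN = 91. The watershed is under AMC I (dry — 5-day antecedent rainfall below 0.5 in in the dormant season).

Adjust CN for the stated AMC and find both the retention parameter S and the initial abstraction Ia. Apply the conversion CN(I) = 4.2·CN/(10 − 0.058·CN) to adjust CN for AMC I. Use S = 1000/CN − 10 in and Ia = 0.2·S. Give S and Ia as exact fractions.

CN(I) from CN(II)=91: (4.2·91)/(10 − 0.058·91) = 63700/787 ≈ 80.940
Retention S: 1000/CN − 10 with CN=80.940 → S = 1500/637 ≈ 2.355 in
Initial abstraction Ia = S/5 = (1500/637)/5 = 300/637 ≈ 0.471 in

S = 1500/637 in ≈ 2.355 in; Ia = 300/637 in ≈ 0.471 in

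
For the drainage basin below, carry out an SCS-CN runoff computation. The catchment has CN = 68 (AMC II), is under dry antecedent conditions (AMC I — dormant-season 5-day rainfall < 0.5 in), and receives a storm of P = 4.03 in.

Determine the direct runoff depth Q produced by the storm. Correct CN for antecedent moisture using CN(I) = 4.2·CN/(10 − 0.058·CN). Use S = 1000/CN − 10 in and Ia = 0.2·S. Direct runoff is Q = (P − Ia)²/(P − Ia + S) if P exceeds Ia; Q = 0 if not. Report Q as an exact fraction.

Dry (AMC I): CN(I) = 4.2·68/(10 − 0.058·68) = (1428/5)/(757/125) = 35700/757 ≈ 47.160
Max retention: S = 1000/(35700/757) − 10 = 4000/357 in (≈ 11.204 in)
Ia = 0.2·(4000/357) = 800/357 in ≈ 2.241 in
Excess rainfall: 4.030 − 2.241 = 1.789 in; P > Ia so Q > 0
Q = (63871/35700)²/((63871/35700) + 4000/357) = (4079504641/1274490000)/(463871/35700) = 4079504641/16560194700 in ≈ 0.246 in

Q = 4079504641/16560194700 in ≈ 0.246 in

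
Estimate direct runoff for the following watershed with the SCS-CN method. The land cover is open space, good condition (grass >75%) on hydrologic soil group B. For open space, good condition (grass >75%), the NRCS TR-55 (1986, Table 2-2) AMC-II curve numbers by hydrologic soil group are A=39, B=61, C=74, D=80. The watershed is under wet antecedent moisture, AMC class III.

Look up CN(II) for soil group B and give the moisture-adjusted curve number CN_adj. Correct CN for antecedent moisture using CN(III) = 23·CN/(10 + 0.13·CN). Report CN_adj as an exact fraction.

CN_adj = 140300/1793 ≈ 78.249

NRCS table: open space, good condition (grass >75%), soil group B → CN(II) = 61
Adjust CN=61 to AMC III: 23·61/(10 + 0.13·61) → 1403 ÷ (1793/100) = 140300/1793 ≈ 78.249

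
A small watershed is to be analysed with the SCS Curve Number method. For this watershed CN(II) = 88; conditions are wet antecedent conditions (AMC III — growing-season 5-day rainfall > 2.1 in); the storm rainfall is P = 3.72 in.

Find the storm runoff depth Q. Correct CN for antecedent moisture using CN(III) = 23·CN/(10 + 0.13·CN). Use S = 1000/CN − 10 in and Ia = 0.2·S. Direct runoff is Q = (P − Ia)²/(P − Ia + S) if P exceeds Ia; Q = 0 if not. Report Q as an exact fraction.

Q = 172960947/55931975 in ≈ 3.092 in

CN(III) from CN(II)=88: (23·88)/(10 + 0.13·88) = 6325/67 ≈ 94.403
Retention S: 1000/CN − 10 with CN=94.403 → S = 150/253 ≈ 0.593 in
Initial abstraction Ia = S/5 = (150/253)/5 = 30/253 ≈ 0.119 in
Since P=3.720 > Ia=0.119: effective rainfall P−Ia = 22779/6325 in
Q = (22779/6325)²/((22779/6325) + 150/253) = (518882841/40005625)/(26529/6325) = 172960947/55931975 in ≈ 3.092 in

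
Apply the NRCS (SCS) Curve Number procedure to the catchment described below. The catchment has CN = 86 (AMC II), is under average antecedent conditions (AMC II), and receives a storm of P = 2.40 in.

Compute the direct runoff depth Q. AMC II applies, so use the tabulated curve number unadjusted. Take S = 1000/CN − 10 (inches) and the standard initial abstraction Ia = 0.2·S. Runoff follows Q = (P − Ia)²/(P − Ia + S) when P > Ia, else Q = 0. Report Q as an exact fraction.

CN(II) = 86; AMC II needs no correction.
S = 1000/86 − 10 = 70/43 in ≈ 1.628 in
Initial abstraction Ia = S/5 = (70/43)/5 = 14/43 ≈ 0.326 in
P − Ia = 2.400 − 0.326 = 446/215 ≈ 2.074 in (> 0, runoff occurs)
Q: (446/215)² ÷ (796/215) = 49729/42785 in (≈ 1.162 in)

Q = 49729/42785 in ≈ 1.162 in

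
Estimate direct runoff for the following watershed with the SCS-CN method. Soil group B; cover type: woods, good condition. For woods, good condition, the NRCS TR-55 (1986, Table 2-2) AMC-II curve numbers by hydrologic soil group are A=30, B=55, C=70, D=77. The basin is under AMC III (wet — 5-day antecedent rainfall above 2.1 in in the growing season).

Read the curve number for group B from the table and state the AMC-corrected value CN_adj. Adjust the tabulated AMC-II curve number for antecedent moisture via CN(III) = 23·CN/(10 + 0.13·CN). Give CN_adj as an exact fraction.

CN_adj = 25300/343 ≈ 73.761

NRCS table: woods, good condition, soil group B → CN(II) = 55
Adjust CN=55 to AMC III: 23·55/(10 + 0.13·55) → 1265 ÷ (343/20) = 25300/343 ≈ 73.761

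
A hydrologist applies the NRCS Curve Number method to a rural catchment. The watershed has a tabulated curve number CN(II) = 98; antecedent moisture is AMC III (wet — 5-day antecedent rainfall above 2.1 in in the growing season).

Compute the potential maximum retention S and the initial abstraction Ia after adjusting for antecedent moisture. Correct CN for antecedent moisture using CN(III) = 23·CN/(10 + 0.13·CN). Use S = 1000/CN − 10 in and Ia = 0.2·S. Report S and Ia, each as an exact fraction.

CN(III) from CN(II)=98: (23·98)/(10 + 0.13·98) = 112700/1137 ≈ 99.120
Retention S: 1000/CN − 10 with CN=99.120 → S = 100/1127 ≈ 0.089 in
Ia = 0.2·(100/1127) = 20/1127 in ≈ 0.018 in

S = 100/1127 in ≈ 0.089 in; Ia = 20/1127 in ≈ 0.018 in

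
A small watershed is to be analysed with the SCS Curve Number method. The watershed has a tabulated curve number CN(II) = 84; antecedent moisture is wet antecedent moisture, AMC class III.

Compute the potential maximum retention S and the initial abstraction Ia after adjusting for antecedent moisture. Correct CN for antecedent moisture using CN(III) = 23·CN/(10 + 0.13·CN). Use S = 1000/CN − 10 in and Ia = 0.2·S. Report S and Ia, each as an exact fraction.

S = 400/483 in ≈ 0.828 in; Ia = 80/483 in ≈ 0.166 in

Wet (AMC III): CN(III) = 23·84/(10 + 0.13·84) = 1932/(523/25) = 48300/523 ≈ 92.352
Max retention: S = 1000/(48300/523) − 10 = 400/483 in (≈ 0.828 in)
Ia = 0.2S: 0.2·0.828 = 0.166 in (exactly 80/483)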